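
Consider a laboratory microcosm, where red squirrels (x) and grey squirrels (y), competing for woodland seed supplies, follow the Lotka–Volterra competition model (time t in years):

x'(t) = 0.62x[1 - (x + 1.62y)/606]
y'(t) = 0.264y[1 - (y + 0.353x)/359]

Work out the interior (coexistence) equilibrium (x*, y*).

x* ≈ 57, y* ≈ 339

Setting both brackets to zero gives the nullclines x + 1.62y = 606 and 0.353x + y = 359.
Substituting y = 359 - 0.353x into the first: x(1 - 1.62·0.353) = 606 - 1.62·359.
So x* = 24.4/0.428 = 57, and then y* = 359 - 0.353·57 = 339.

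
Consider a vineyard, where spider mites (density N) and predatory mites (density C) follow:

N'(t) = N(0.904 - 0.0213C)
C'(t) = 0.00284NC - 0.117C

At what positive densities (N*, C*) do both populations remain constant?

Set dC/dt = 0 with C > 0: 0.00284N - 0.117 = 0, so N* = 0.117/0.00284 = 41.2.
Set dN/dt = 0 with N > 0: 0.904 - 0.0213C = 0, so C* = 0.904/0.0213 = 42.4.

N* ≈ 41.2, C* ≈ 42.4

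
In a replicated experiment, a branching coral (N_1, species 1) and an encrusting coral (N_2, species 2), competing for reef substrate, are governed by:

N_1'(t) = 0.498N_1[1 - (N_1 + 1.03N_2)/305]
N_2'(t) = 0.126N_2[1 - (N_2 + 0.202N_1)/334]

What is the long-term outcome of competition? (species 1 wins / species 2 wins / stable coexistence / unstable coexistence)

Compare the nullcline intercepts: K1/α12 = 305/1.03 = 296 < K2 = 334; K2/α21 = 334/0.202 = 1650 > K1 = 305.
Since the inequalities point opposite ways, species 2 can invade but species 1 cannot.

species 2 excludes species 1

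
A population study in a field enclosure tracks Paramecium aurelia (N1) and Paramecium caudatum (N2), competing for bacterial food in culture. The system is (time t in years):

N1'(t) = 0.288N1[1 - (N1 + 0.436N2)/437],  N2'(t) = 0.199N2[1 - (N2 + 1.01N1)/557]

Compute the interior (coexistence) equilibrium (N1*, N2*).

N1* ≈ 347, N2* ≈ 207

Setting both brackets to zero gives the nullclines N1 + 0.436N2 = 437 and 1.01N1 + N2 = 557.
Substituting N2 = 557 - 1.01N1 into the first: N1(1 - 0.436·1.01) = 437 - 0.436·557.
So N1* = 194/0.56 = 347, and then N2* = 557 - 1.01·347 = 207.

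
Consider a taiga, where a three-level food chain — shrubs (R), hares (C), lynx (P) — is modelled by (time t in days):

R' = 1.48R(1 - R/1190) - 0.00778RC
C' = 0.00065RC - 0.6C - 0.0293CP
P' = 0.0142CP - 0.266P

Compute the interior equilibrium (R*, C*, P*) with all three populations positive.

From dP/dt = 0: 0.0142C* = 0.266, so C* = 18.7.
From dR/dt = 0: 1.48(1 - R*/1190) = 0.00778·18.7, giving R* = 1190·(1 - 0.0985) = 1070.
From dC/dt = 0: 0.00065·1070 - 0.6 = 0.0293P*, so P* = 0.0973/0.0293 = 3.32.

R* ≈ 1070, C* ≈ 18.7, P* ≈ 3.32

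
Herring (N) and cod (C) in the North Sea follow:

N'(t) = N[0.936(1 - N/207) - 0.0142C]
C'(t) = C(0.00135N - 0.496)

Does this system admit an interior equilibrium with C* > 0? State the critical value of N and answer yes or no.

The predator equation gives dC/dt > 0 only when N > 0.496/0.00135 = 367.
Without the predator, N → K = 207. Since 207 < 367, the predator cannot invade.

Threshold N = 367; K < 367, so no, the predator goes extinct.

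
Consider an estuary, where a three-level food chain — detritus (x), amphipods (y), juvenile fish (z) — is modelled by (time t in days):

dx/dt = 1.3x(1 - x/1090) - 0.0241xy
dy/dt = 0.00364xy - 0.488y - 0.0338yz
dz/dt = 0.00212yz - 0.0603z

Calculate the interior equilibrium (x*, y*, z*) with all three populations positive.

x* ≈ 515, y* ≈ 28.4, z* ≈ 41.1

From dz/dt = 0: 0.00212y* = 0.0603, so y* = 28.4.
From dx/dt = 0: 1.3(1 - x*/1090) = 0.0241·28.4, giving x* = 1090·(1 - 0.527) = 515.
From dy/dt = 0: 0.00364·515 - 0.488 = 0.0338z*, so z* = 1.39/0.0338 = 41.1.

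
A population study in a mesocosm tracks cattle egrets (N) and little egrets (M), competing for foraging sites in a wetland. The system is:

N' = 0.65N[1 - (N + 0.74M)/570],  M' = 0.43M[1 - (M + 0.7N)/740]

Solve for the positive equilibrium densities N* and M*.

Setting both brackets to zero gives the nullclines N + 0.74M = 570 and 0.7N + M = 740.
Substituting M = 740 - 0.7N into the first: N(1 - 0.74·0.7) = 570 - 0.74·740.
So N* = 22.4/0.482 = 46.5, and then M* = 740 - 0.7·46.5 = 707.

N* ≈ 46.5, M* ≈ 707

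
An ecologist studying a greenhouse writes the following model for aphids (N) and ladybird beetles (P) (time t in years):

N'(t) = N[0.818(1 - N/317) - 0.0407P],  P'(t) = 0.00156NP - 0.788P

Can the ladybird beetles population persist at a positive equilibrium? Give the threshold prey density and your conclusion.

Threshold N = 505; K < 505, so no, the predator goes extinct.

The predator equation gives dP/dt > 0 only when N > 0.788/0.00156 = 505.
Without the predator, N → K = 317. Since 317 < 505, the predator cannot invade.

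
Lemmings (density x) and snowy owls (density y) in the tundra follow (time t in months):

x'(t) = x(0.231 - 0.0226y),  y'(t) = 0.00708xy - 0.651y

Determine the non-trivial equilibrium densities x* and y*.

x* ≈ 91.9, y* ≈ 10.2

Set dy/dt = 0 with y > 0: 0.00708x - 0.651 = 0, so x* = 0.651/0.00708 = 91.9.
Set dx/dt = 0 with x > 0: 0.231 - 0.0226y = 0, so y* = 0.231/0.0226 = 10.2.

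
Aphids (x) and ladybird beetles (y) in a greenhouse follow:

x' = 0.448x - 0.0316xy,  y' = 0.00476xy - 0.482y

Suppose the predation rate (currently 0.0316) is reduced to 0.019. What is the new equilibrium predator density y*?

y* ≈ 23.6

At the interior fixed point, setting dx/dt = 0 with x > 0 fixes y* = (prey growth rate)/(xy coefficient) — independent of the other coefficients.
With the change, y* = 0.448/0.019 = 23.6; it rises from 14.2.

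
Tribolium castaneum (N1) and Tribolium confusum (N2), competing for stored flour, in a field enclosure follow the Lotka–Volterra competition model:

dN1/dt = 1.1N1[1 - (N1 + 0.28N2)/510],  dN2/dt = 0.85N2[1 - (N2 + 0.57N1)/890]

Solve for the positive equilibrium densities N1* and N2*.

Setting both brackets to zero gives the nullclines N1 + 0.28N2 = 510 and 0.57N1 + N2 = 890.
Substituting N2 = 890 - 0.57N1 into the first: N1(1 - 0.28·0.57) = 510 - 0.28·890.
So N1* = 261/0.84 = 310, and then N2* = 890 - 0.57·310 = 713.

N1* ≈ 310, N2* ≈ 713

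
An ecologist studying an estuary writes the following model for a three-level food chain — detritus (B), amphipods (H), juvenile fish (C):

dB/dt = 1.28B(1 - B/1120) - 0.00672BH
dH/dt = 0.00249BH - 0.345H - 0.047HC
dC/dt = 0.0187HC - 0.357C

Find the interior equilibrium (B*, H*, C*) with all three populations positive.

B* ≈ 1010, H* ≈ 19.1, C* ≈ 46

From dC/dt = 0: 0.0187H* = 0.357, so H* = 19.1.
From dB/dt = 0: 1.28(1 - B*/1120) = 0.00672·19.1, giving B* = 1120·(1 - 0.1) = 1010.
From dH/dt = 0: 0.00249·1010 - 0.345 = 0.047C*, so C* = 2.16/0.047 = 46.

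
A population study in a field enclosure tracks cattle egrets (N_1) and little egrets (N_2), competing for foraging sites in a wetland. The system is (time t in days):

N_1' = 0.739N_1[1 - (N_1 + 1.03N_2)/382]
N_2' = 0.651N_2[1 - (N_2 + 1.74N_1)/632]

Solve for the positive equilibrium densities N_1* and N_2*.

N_1* ≈ 340, N_2* ≈ 41.3

Setting both brackets to zero gives the nullclines N_1 + 1.03N_2 = 382 and 1.74N_1 + N_2 = 632.
Substituting N_2 = 632 - 1.74N_1 into the first: N_1(1 - 1.03·1.74) = 382 - 1.03·632.
So N_1* = -269/-0.792 = 340, and then N_2* = 632 - 1.74·340 = 41.3.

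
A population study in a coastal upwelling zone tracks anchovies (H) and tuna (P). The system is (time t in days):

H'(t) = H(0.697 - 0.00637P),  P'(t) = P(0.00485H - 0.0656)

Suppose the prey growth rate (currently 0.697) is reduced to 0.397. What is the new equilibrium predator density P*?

At the interior fixed point, setting dH/dt = 0 with H > 0 fixes P* = (prey growth rate)/(HP coefficient) — independent of the other coefficients.
With the change, P* = 0.397/0.00637 = 62.3; it falls from 109.

P* ≈ 62.3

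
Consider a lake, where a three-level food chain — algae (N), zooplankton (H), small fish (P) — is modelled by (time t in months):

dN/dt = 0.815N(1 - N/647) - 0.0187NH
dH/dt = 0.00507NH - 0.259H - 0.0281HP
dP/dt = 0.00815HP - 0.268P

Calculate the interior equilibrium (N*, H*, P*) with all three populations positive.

From dP/dt = 0: 0.00815H* = 0.268, so H* = 32.9.
From dN/dt = 0: 0.815(1 - N*/647) = 0.0187·32.9, giving N* = 647·(1 - 0.755) = 159.
From dH/dt = 0: 0.00507·159 - 0.259 = 0.0281P*, so P* = 0.546/0.0281 = 19.4.

N* ≈ 159, H* ≈ 32.9, P* ≈ 19.4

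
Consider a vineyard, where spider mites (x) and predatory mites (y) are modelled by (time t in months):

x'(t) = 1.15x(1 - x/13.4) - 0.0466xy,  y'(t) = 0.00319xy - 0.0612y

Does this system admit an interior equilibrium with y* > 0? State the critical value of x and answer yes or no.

Threshold x = 19.2; K < 19.2, so no, the predator goes extinct.

The predator equation gives dy/dt > 0 only when x > 0.0612/0.00319 = 19.2.
Without the predator, x → K = 13.4. Since 13.4 < 19.2, the predator cannot invade.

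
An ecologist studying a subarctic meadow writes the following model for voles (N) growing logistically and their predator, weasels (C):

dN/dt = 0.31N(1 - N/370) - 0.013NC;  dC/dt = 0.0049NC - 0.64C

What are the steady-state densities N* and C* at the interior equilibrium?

From dC/dt = 0 with C > 0: 0.0049N* = 0.64, so N* = 131.
Substitute into dN/dt = 0: 0.31(1 - 131/370) = 0.013C*.
The bracket is 0.647, giving C* = 0.201/0.013 = 15.4.

N* ≈ 131, C* ≈ 15.4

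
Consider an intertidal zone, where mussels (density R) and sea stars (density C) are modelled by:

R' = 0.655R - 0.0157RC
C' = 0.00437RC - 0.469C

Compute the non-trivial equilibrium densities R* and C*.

R* ≈ 107, C* ≈ 41.7

Set dC/dt = 0 with C > 0: 0.00437R - 0.469 = 0, so R* = 0.469/0.00437 = 107.
Set dR/dt = 0 with R > 0: 0.655 - 0.0157C = 0, so C* = 0.655/0.0157 = 41.7.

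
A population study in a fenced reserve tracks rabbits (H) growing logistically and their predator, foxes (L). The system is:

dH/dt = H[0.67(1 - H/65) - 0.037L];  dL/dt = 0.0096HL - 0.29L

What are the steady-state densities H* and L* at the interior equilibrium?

From dL/dt = 0 with L > 0: 0.0096H* = 0.29, so H* = 30.2.
Substitute into dH/dt = 0: 0.67(1 - 30.2/65) = 0.037L*.
The bracket is 0.535, giving L* = 0.359/0.037 = 9.69.

H* ≈ 30.2, L* ≈ 9.69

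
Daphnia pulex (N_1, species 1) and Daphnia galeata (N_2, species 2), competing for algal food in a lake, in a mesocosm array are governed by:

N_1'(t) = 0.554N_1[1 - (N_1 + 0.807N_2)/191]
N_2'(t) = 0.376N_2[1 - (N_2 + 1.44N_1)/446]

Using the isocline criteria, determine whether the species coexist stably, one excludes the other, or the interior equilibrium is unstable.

Compare the nullcline intercepts: K1/α12 = 191/0.807 = 237 < K2 = 446; K2/α21 = 446/1.44 = 310 > K1 = 191.
Since the inequalities point opposite ways, species 2 can invade but species 1 cannot.

species 2 excludes species 1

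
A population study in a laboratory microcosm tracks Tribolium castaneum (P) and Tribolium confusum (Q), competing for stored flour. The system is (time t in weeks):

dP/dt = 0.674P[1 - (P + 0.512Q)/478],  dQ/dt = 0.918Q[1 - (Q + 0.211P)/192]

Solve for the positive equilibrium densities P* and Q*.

P* ≈ 426, Q* ≈ 102

Setting both brackets to zero gives the nullclines P + 0.512Q = 478 and 0.211P + Q = 192.
Substituting Q = 192 - 0.211P into the first: P(1 - 0.512·0.211) = 478 - 0.512·192.
So P* = 380/0.892 = 426, and then Q* = 192 - 0.211·426 = 102.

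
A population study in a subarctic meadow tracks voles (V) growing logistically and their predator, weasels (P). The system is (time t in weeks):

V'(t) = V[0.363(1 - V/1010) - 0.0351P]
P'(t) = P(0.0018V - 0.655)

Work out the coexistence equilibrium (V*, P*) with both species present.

From dP/dt = 0 with P > 0: 0.0018V* = 0.655, so V* = 364.
Substitute into dV/dt = 0: 0.363(1 - 364/1010) = 0.0351P*.
The bracket is 0.64, giving P* = 0.232/0.0351 = 6.62.

V* ≈ 364, P* ≈ 6.62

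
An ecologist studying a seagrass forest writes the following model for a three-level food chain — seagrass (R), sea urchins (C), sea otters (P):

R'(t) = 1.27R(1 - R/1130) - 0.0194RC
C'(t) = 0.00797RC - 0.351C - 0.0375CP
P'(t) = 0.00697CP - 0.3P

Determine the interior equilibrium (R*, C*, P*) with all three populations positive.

R* ≈ 387, C* ≈ 43, P* ≈ 72.9

From dP/dt = 0: 0.00697C* = 0.3, so C* = 43.
From dR/dt = 0: 1.27(1 - R*/1130) = 0.0194·43, giving R* = 1130·(1 - 0.657) = 387.
From dC/dt = 0: 0.00797·387 - 0.351 = 0.0375P*, so P* = 2.73/0.0375 = 72.9.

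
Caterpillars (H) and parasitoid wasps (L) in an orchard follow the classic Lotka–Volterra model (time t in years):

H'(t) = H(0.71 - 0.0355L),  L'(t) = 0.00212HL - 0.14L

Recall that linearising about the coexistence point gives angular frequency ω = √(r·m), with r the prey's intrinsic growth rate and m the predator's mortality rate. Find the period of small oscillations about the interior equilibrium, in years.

T ≈ 19.9 years

Here r = 0.71 and m = 0.14, so r·m = 0.0994.
ω = √0.0994 = 0.315 per year, hence T = 2π/ω ≈ 19.9 years.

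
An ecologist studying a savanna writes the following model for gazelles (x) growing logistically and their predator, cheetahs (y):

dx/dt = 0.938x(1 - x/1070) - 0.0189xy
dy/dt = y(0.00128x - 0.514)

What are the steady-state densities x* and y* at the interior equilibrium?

x* ≈ 402, y* ≈ 31

From dy/dt = 0 with y > 0: 0.00128x* = 0.514, so x* = 402.
Substitute into dx/dt = 0: 0.938(1 - 402/1070) = 0.0189y*.
The bracket is 0.625, giving y* = 0.586/0.0189 = 31.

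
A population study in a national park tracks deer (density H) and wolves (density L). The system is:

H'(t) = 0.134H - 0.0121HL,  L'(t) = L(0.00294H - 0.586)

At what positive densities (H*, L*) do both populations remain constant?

H* ≈ 199, L* ≈ 11.1

Set dL/dt = 0 with L > 0: 0.00294H - 0.586 = 0, so H* = 0.586/0.00294 = 199.
Set dH/dt = 0 with H > 0: 0.134 - 0.0121L = 0, so L* = 0.134/0.0121 = 11.1.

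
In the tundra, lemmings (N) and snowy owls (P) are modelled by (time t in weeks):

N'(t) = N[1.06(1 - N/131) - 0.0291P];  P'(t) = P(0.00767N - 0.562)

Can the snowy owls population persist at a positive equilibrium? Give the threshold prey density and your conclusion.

Threshold N = 73.3; K > 73.3, so yes, the predator persists.

The predator equation gives dP/dt > 0 only when N > 0.562/0.00767 = 73.3.
Without the predator, N → K = 131. Since 131 > 73.3, the predator can invade and persist.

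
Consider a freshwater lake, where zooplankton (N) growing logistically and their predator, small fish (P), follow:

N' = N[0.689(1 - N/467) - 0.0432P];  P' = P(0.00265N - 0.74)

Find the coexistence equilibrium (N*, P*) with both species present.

N* ≈ 279, P* ≈ 6.41

From dP/dt = 0 with P > 0: 0.00265N* = 0.74, so N* = 279.
Substitute into dN/dt = 0: 0.689(1 - 279/467) = 0.0432P*.
The bracket is 0.402, giving P* = 0.277/0.0432 = 6.41.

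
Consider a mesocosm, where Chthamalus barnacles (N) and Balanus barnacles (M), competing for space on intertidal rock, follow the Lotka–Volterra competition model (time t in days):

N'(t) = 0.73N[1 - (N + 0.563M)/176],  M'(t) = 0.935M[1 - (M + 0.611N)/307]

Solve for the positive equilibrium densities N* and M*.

Setting both brackets to zero gives the nullclines N + 0.563M = 176 and 0.611N + M = 307.
Substituting M = 307 - 0.611N into the first: N(1 - 0.563·0.611) = 176 - 0.563·307.
So N* = 3.16/0.656 = 4.82, and then M* = 307 - 0.611·4.82 = 304.

N* ≈ 4.82, M* ≈ 304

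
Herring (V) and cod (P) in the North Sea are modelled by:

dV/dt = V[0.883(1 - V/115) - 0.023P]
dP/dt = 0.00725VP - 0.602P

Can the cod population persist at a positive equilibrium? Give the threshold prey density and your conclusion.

Threshold V = 83; K > 83, so yes, the predator persists.

The predator equation gives dP/dt > 0 only when V > 0.602/0.00725 = 83.
Without the predator, V → K = 115. Since 115 > 83, the predator can invade and persist.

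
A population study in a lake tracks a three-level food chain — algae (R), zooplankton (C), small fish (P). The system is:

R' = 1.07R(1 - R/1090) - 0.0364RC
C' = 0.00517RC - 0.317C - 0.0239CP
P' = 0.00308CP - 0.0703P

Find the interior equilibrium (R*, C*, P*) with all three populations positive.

From dP/dt = 0: 0.00308C* = 0.0703, so C* = 22.8.
From dR/dt = 0: 1.07(1 - R*/1090) = 0.0364·22.8, giving R* = 1090·(1 - 0.776) = 244.
From dC/dt = 0: 0.00517·244 - 0.317 = 0.0239P*, so P* = 0.943/0.0239 = 39.4.

R* ≈ 244, C* ≈ 22.8, P* ≈ 39.4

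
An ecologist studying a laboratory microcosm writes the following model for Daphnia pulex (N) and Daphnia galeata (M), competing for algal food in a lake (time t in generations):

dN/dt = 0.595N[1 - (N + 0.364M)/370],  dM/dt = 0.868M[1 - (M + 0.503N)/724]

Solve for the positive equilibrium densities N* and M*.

N* ≈ 130, M* ≈ 658

Setting both brackets to zero gives the nullclines N + 0.364M = 370 and 0.503N + M = 724.
Substituting M = 724 - 0.503N into the first: N(1 - 0.364·0.503) = 370 - 0.364·724.
So N* = 106/0.817 = 130, and then M* = 724 - 0.503·130 = 658.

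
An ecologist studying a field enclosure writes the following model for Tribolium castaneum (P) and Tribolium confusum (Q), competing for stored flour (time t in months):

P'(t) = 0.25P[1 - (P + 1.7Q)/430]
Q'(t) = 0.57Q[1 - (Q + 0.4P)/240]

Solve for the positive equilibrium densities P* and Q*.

P* ≈ 68.8, Q* ≈ 213

Setting both brackets to zero gives the nullclines P + 1.7Q = 430 and 0.4P + Q = 240.
Substituting Q = 240 - 0.4P into the first: P(1 - 1.7·0.4) = 430 - 1.7·240.
So P* = 22/0.32 = 68.8, and then Q* = 240 - 0.4·68.8 = 213.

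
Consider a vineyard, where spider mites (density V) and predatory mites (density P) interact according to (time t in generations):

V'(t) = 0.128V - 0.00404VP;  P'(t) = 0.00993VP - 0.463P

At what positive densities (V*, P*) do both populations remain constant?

Set dP/dt = 0 with P > 0: 0.00993V - 0.463 = 0, so V* = 0.463/0.00993 = 46.6.
Set dV/dt = 0 with V > 0: 0.128 - 0.00404P = 0, so P* = 0.128/0.00404 = 31.7.

V* ≈ 46.6, P* ≈ 31.7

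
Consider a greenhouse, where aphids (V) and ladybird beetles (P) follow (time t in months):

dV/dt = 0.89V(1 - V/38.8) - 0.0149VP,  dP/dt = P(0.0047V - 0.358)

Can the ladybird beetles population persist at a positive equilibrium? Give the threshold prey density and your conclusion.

Threshold V = 76.2; K < 76.2, so no, the predator goes extinct.

The predator equation gives dP/dt > 0 only when V > 0.358/0.0047 = 76.2.
Without the predator, V → K = 38.8. Since 38.8 < 76.2, the predator cannot invade.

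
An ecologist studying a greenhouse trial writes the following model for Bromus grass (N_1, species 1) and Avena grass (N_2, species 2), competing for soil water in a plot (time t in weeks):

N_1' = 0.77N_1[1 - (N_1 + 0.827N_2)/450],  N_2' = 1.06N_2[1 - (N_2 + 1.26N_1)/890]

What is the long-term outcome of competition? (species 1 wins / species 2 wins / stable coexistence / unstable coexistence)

Compare the nullcline intercepts: K1/α12 = 450/0.827 = 544 < K2 = 890; K2/α21 = 890/1.26 = 706 > K1 = 450.
Since the inequalities point opposite ways, species 2 can invade but species 1 cannot.

species 2 excludes species 1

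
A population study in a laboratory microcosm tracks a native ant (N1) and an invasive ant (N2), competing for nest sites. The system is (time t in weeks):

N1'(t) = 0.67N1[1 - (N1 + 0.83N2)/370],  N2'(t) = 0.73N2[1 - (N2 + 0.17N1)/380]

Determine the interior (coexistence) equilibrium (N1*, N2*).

N1* ≈ 63.6, N2* ≈ 369

Setting both brackets to zero gives the nullclines N1 + 0.83N2 = 370 and 0.17N1 + N2 = 380.
Substituting N2 = 380 - 0.17N1 into the first: N1(1 - 0.83·0.17) = 370 - 0.83·380.
So N1* = 54.6/0.859 = 63.6, and then N2* = 380 - 0.17·63.6 = 369.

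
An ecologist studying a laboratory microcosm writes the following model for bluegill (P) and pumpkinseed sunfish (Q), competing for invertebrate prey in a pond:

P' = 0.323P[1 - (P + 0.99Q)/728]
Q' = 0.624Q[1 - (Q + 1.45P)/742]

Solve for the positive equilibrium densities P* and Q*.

P* ≈ 15.1, Q* ≈ 720

Setting both brackets to zero gives the nullclines P + 0.99Q = 728 and 1.45P + Q = 742.
Substituting Q = 742 - 1.45P into the first: P(1 - 0.99·1.45) = 728 - 0.99·742.
So P* = -6.58/-0.435 = 15.1, and then Q* = 742 - 1.45·15.1 = 720.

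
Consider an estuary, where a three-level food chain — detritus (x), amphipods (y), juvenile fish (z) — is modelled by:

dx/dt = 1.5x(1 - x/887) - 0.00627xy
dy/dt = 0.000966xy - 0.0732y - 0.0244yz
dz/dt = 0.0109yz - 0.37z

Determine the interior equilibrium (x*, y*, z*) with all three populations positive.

x* ≈ 761, y* ≈ 33.9, z* ≈ 27.1

From dz/dt = 0: 0.0109y* = 0.37, so y* = 33.9.
From dx/dt = 0: 1.5(1 - x*/887) = 0.00627·33.9, giving x* = 887·(1 - 0.142) = 761.
From dy/dt = 0: 0.000966·761 - 0.0732 = 0.0244z*, so z* = 0.662/0.0244 = 27.1.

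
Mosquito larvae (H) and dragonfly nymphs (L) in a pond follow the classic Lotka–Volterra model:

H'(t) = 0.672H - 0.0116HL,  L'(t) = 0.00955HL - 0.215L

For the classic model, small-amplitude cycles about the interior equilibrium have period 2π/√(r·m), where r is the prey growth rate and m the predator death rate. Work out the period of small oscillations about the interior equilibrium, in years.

Here r = 0.672 and m = 0.215, so r·m = 0.144.
ω = √0.144 = 0.38 per year, hence T = 2π/ω ≈ 16.5 years.

T ≈ 16.5 years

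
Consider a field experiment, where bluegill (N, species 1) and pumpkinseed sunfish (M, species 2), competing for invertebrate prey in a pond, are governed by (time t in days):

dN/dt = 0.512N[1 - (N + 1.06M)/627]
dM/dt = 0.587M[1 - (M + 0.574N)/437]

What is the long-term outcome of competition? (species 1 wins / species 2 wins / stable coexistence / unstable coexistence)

Compare the nullcline intercepts: K1/α12 = 627/1.06 = 592 > K2 = 437; K2/α21 = 437/0.574 = 761 > K1 = 627.
Since both inequalities hold, each species can invade when rare, so the interior equilibrium is stable.

stable coexistence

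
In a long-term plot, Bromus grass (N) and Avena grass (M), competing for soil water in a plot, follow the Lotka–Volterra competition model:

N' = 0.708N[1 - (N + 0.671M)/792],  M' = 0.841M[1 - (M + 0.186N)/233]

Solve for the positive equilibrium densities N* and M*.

Setting both brackets to zero gives the nullclines N + 0.671M = 792 and 0.186N + M = 233.
Substituting M = 233 - 0.186N into the first: N(1 - 0.671·0.186) = 792 - 0.671·233.
So N* = 636/0.875 = 726, and then M* = 233 - 0.186·726 = 97.9.

N* ≈ 726, M* ≈ 97.9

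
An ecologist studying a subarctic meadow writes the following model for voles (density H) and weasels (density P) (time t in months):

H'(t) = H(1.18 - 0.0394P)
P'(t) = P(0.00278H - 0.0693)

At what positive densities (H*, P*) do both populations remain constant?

Set dP/dt = 0 with P > 0: 0.00278H - 0.0693 = 0, so H* = 0.0693/0.00278 = 24.9.
Set dH/dt = 0 with H > 0: 1.18 - 0.0394P = 0, so P* = 1.18/0.0394 = 29.9.

H* ≈ 24.9, P* ≈ 29.9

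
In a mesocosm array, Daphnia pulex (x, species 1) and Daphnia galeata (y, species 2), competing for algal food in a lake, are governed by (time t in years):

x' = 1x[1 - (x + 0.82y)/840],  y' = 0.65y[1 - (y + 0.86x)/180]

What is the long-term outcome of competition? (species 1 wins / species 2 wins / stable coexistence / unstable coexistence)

Compare the nullcline intercepts: K1/α12 = 840/0.82 = 1020 > K2 = 180; K2/α21 = 180/0.86 = 209 < K1 = 840.
Since the inequalities point opposite ways, species 1 can invade but species 2 cannot.

species 1 excludes species 2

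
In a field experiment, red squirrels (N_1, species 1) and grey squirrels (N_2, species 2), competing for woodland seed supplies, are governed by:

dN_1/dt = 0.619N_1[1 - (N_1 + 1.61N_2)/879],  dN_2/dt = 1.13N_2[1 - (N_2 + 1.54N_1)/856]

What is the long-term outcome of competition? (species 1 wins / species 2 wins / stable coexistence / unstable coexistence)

unstable coexistence (outcome depends on initial conditions)

Compare the nullcline intercepts: K1/α12 = 879/1.61 = 546 < K2 = 856; K2/α21 = 856/1.54 = 556 < K1 = 879.
Since both are reversed, neither can invade when rare; the interior point is a saddle.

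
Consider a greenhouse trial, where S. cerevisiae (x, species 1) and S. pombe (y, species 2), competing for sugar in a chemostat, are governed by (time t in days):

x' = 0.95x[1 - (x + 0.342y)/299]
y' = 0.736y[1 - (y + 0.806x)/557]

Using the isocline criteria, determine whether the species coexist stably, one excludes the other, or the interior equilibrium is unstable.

Compare the nullcline intercepts: K1/α12 = 299/0.342 = 874 > K2 = 557; K2/α21 = 557/0.806 = 691 > K1 = 299.
Since both inequalities hold, each species can invade when rare, so the interior equilibrium is stable.

stable coexistence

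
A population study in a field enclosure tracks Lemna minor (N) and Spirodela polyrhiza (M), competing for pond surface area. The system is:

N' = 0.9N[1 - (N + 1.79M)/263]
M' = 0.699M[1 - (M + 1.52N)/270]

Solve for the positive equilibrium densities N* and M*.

Setting both brackets to zero gives the nullclines N + 1.79M = 263 and 1.52N + M = 270.
Substituting M = 270 - 1.52N into the first: N(1 - 1.79·1.52) = 263 - 1.79·270.
So N* = -220/-1.72 = 128, and then M* = 270 - 1.52·128 = 75.4.

N* ≈ 128, M* ≈ 75.4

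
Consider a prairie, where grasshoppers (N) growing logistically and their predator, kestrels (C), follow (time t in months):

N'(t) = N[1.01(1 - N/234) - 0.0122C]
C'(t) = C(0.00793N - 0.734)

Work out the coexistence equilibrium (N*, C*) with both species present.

N* ≈ 92.6, C* ≈ 50

From dC/dt = 0 with C > 0: 0.00793N* = 0.734, so N* = 92.6.
Substitute into dN/dt = 0: 1.01(1 - 92.6/234) = 0.0122C*.
The bracket is 0.604, giving C* = 0.61/0.0122 = 50.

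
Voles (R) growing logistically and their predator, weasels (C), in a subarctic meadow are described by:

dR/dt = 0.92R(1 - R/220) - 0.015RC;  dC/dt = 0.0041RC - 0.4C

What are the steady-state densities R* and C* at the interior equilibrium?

From dC/dt = 0 with C > 0: 0.0041R* = 0.4, so R* = 97.6.
Substitute into dR/dt = 0: 0.92(1 - 97.6/220) = 0.015C*.
The bracket is 0.557, giving C* = 0.512/0.015 = 34.1.

R* ≈ 97.6, C* ≈ 34.1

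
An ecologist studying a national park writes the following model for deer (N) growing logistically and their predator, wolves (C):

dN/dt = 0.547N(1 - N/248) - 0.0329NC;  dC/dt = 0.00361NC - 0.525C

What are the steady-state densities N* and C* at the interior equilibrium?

From dC/dt = 0 with C > 0: 0.00361N* = 0.525, so N* = 145.
Substitute into dN/dt = 0: 0.547(1 - 145/248) = 0.0329C*.
The bracket is 0.414, giving C* = 0.226/0.0329 = 6.88.

N* ≈ 145, C* ≈ 6.88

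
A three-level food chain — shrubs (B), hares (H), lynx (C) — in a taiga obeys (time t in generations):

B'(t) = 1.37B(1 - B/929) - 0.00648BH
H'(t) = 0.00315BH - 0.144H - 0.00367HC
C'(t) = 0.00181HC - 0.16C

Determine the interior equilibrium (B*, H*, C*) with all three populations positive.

B* ≈ 541, H* ≈ 88.4, C* ≈ 425

From dC/dt = 0: 0.00181H* = 0.16, so H* = 88.4.
From dB/dt = 0: 1.37(1 - B*/929) = 0.00648·88.4, giving B* = 929·(1 - 0.418) = 541.
From dH/dt = 0: 0.00315·541 - 0.144 = 0.00367C*, so C* = 1.56/0.00367 = 425.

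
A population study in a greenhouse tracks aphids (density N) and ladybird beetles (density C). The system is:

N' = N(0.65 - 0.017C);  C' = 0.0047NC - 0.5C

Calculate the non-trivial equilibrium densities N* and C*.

Set dC/dt = 0 with C > 0: 0.0047N - 0.5 = 0, so N* = 0.5/0.0047 = 106.
Set dN/dt = 0 with N > 0: 0.65 - 0.017C = 0, so C* = 0.65/0.017 = 38.2.

N* ≈ 106, C* ≈ 38.2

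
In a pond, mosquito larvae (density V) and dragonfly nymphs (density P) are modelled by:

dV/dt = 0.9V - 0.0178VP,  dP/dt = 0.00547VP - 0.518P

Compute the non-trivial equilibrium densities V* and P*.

Set dP/dt = 0 with P > 0: 0.00547V - 0.518 = 0, so V* = 0.518/0.00547 = 94.7.
Set dV/dt = 0 with V > 0: 0.9 - 0.0178P = 0, so P* = 0.9/0.0178 = 50.6.

V* ≈ 94.7, P* ≈ 50.6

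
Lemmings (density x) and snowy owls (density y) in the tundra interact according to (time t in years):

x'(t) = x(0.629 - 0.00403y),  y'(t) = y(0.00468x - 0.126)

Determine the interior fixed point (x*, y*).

Set dy/dt = 0 with y > 0: 0.00468x - 0.126 = 0, so x* = 0.126/0.00468 = 26.9.
Set dx/dt = 0 with x > 0: 0.629 - 0.00403y = 0, so y* = 0.629/0.00403 = 156.

x* ≈ 26.9, y* ≈ 156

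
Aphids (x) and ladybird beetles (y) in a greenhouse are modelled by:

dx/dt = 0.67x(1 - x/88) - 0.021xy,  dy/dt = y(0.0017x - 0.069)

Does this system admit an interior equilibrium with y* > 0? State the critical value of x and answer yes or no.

The predator equation gives dy/dt > 0 only when x > 0.069/0.0017 = 40.6.
Without the predator, x → K = 88. Since 88 > 40.6, the predator can invade and persist.

Threshold x = 40.6; K > 40.6, so yes, the predator persists.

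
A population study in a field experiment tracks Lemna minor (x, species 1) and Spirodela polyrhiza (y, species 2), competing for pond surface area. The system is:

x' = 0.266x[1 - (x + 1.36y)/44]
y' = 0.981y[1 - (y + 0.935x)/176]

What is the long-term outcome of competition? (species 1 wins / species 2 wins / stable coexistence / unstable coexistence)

Compare the nullcline intercepts: K1/α12 = 44/1.36 = 32.4 < K2 = 176; K2/α21 = 176/0.935 = 188 > K1 = 44.
Since the inequalities point opposite ways, species 2 can invade but species 1 cannot.

species 2 excludes species 1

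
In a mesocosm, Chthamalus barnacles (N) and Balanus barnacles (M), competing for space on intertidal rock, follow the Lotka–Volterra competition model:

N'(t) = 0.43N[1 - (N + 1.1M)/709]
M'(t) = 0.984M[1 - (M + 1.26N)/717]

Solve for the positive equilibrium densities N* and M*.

Setting both brackets to zero gives the nullclines N + 1.1M = 709 and 1.26N + M = 717.
Substituting M = 717 - 1.26N into the first: N(1 - 1.1·1.26) = 709 - 1.1·717.
So N* = -79.7/-0.386 = 206, and then M* = 717 - 1.26·206 = 457.

N* ≈ 206, M* ≈ 457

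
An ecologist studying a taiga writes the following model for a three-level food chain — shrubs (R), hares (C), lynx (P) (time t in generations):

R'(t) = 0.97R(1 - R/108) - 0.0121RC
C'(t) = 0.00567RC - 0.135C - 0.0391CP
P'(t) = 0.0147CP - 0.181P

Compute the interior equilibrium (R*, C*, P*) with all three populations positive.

From dP/dt = 0: 0.0147C* = 0.181, so C* = 12.3.
From dR/dt = 0: 0.97(1 - R*/108) = 0.0121·12.3, giving R* = 108·(1 - 0.154) = 91.4.
From dC/dt = 0: 0.00567·91.4 - 0.135 = 0.0391P*, so P* = 0.383/0.0391 = 9.8.

R* ≈ 91.4, C* ≈ 12.3, P* ≈ 9.8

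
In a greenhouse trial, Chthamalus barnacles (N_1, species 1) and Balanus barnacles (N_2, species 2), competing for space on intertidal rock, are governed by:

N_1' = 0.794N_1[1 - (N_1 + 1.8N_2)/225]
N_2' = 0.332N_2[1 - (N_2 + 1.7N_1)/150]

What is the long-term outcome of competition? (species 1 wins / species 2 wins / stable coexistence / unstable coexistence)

Compare the nullcline intercepts: K1/α12 = 225/1.8 = 125 < K2 = 150; K2/α21 = 150/1.7 = 88.2 < K1 = 225.
Since both are reversed, neither can invade when rare; the interior point is a saddle.

unstable coexistence (outcome depends on initial conditions)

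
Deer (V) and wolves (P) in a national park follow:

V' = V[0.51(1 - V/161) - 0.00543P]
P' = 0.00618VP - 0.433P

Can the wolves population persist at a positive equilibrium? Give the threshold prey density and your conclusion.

The predator equation gives dP/dt > 0 only when V > 0.433/0.00618 = 70.1.
Without the predator, V → K = 161. Since 161 > 70.1, the predator can invade and persist.

Threshold V = 70.1; K > 70.1, so yes, the predator persists.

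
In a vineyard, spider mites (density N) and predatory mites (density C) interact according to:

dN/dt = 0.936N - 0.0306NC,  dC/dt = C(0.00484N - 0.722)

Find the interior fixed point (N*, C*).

Set dC/dt = 0 with C > 0: 0.00484N - 0.722 = 0, so N* = 0.722/0.00484 = 149.
Set dN/dt = 0 with N > 0: 0.936 - 0.0306C = 0, so C* = 0.936/0.0306 = 30.6.

N* ≈ 149, C* ≈ 30.6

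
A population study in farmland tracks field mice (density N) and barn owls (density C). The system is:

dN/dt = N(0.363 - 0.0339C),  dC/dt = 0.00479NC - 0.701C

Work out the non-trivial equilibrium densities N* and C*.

N* ≈ 146, C* ≈ 10.7

Set dC/dt = 0 with C > 0: 0.00479N - 0.701 = 0, so N* = 0.701/0.00479 = 146.
Set dN/dt = 0 with N > 0: 0.363 - 0.0339C = 0, so C* = 0.363/0.0339 = 10.7.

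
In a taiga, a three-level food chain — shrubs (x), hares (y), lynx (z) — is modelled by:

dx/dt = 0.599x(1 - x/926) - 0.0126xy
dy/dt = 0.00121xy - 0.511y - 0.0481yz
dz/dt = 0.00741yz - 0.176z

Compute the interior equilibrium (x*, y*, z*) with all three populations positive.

x* ≈ 463, y* ≈ 23.8, z* ≈ 1.03

From dz/dt = 0: 0.00741y* = 0.176, so y* = 23.8.
From dx/dt = 0: 0.599(1 - x*/926) = 0.0126·23.8, giving x* = 926·(1 - 0.5) = 463.
From dy/dt = 0: 0.00121·463 - 0.511 = 0.0481z*, so z* = 0.0497/0.0481 = 1.03.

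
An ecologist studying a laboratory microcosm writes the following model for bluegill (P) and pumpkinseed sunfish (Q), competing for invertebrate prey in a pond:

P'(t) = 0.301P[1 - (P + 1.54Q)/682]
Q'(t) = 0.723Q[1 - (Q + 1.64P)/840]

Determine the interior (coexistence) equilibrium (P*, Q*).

Setting both brackets to zero gives the nullclines P + 1.54Q = 682 and 1.64P + Q = 840.
Substituting Q = 840 - 1.64P into the first: P(1 - 1.54·1.64) = 682 - 1.54·840.
So P* = -612/-1.53 = 401, and then Q* = 840 - 1.64·401 = 183.

P* ≈ 401, Q* ≈ 183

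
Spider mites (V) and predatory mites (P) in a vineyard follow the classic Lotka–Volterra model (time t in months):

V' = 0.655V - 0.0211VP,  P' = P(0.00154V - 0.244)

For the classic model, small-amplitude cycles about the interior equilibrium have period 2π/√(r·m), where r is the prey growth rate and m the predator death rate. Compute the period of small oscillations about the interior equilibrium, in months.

T ≈ 15.7 months

Here r = 0.655 and m = 0.244, so r·m = 0.16.
ω = √0.16 = 0.4 per month, hence T = 2π/ω ≈ 15.7 months.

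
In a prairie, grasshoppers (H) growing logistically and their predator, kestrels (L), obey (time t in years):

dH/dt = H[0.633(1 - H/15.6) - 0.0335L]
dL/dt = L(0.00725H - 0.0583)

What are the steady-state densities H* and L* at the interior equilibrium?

From dL/dt = 0 with L > 0: 0.00725H* = 0.0583, so H* = 8.04.
Substitute into dH/dt = 0: 0.633(1 - 8.04/15.6) = 0.0335L*.
The bracket is 0.485, giving L* = 0.307/0.0335 = 9.16.

H* ≈ 8.04, L* ≈ 9.16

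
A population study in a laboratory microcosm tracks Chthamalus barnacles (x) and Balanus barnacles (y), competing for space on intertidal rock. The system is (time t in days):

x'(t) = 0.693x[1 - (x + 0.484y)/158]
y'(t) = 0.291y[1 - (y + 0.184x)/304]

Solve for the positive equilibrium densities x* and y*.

x* ≈ 11.9, y* ≈ 302

Setting both brackets to zero gives the nullclines x + 0.484y = 158 and 0.184x + y = 304.
Substituting y = 304 - 0.184x into the first: x(1 - 0.484·0.184) = 158 - 0.484·304.
So x* = 10.9/0.911 = 11.9, and then y* = 304 - 0.184·11.9 = 302.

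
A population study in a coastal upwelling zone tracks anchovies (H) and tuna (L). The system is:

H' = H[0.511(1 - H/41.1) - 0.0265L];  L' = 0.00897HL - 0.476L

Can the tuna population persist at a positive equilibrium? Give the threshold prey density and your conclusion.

The predator equation gives dL/dt > 0 only when H > 0.476/0.00897 = 53.1.
Without the predator, H → K = 41.1. Since 41.1 < 53.1, the predator cannot invade.

Threshold H = 53.1; K < 53.1, so no, the predator goes extinct.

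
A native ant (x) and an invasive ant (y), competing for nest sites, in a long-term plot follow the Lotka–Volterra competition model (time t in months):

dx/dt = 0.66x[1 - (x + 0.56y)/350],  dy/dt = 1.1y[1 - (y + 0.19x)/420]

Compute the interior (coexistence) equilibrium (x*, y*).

Setting both brackets to zero gives the nullclines x + 0.56y = 350 and 0.19x + y = 420.
Substituting y = 420 - 0.19x into the first: x(1 - 0.56·0.19) = 350 - 0.56·420.
So x* = 115/0.894 = 128, and then y* = 420 - 0.19·128 = 396.

x* ≈ 128, y* ≈ 396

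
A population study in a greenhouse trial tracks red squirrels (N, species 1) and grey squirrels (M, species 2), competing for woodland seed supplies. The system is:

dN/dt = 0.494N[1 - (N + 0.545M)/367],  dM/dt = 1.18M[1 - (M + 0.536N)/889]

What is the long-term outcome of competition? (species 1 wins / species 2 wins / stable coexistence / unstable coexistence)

species 2 excludes species 1

Compare the nullcline intercepts: K1/α12 = 367/0.545 = 673 < K2 = 889; K2/α21 = 889/0.536 = 1660 > K1 = 367.
Since the inequalities point opposite ways, species 2 can invade but species 1 cannot.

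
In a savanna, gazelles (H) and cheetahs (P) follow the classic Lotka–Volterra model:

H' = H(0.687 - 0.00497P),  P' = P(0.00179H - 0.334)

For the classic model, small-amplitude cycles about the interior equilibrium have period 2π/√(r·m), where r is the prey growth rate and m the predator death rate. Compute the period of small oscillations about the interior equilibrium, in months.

T ≈ 13.1 months

Here r = 0.687 and m = 0.334, so r·m = 0.229.
ω = √0.229 = 0.479 per month, hence T = 2π/ω ≈ 13.1 months.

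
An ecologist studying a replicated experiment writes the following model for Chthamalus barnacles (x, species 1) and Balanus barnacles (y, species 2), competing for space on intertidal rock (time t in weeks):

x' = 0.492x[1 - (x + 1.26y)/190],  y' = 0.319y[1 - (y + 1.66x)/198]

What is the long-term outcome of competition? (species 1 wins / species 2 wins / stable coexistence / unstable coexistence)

Compare the nullcline intercepts: K1/α12 = 190/1.26 = 151 < K2 = 198; K2/α21 = 198/1.66 = 119 < K1 = 190.
Since both are reversed, neither can invade when rare; the interior point is a saddle.

unstable coexistence (outcome depends on initial conditions)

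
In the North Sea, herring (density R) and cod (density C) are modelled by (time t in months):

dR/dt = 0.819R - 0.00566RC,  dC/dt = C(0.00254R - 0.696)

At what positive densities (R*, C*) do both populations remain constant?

Set dC/dt = 0 with C > 0: 0.00254R - 0.696 = 0, so R* = 0.696/0.00254 = 274.
Set dR/dt = 0 with R > 0: 0.819 - 0.00566C = 0, so C* = 0.819/0.00566 = 145.

R* ≈ 274, C* ≈ 145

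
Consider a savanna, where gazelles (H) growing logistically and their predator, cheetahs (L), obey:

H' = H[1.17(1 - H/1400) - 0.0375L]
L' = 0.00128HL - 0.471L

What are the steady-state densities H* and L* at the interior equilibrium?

H* ≈ 368, L* ≈ 23

From dL/dt = 0 with L > 0: 0.00128H* = 0.471, so H* = 368.
Substitute into dH/dt = 0: 1.17(1 - 368/1400) = 0.0375L*.
The bracket is 0.737, giving L* = 0.862/0.0375 = 23.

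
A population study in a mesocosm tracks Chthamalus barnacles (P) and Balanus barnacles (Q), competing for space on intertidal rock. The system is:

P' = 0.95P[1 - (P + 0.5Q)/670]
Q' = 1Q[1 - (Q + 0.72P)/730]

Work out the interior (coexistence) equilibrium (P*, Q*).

P* ≈ 477, Q* ≈ 387

Setting both brackets to zero gives the nullclines P + 0.5Q = 670 and 0.72P + Q = 730.
Substituting Q = 730 - 0.72P into the first: P(1 - 0.5·0.72) = 670 - 0.5·730.
So P* = 305/0.64 = 477, and then Q* = 730 - 0.72·477 = 387.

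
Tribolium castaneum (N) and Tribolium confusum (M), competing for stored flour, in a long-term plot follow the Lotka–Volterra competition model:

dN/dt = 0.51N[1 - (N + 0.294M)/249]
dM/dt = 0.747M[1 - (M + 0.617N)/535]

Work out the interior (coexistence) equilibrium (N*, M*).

Setting both brackets to zero gives the nullclines N + 0.294M = 249 and 0.617N + M = 535.
Substituting M = 535 - 0.617N into the first: N(1 - 0.294·0.617) = 249 - 0.294·535.
So N* = 91.7/0.819 = 112, and then M* = 535 - 0.617·112 = 466.

N* ≈ 112, M* ≈ 466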